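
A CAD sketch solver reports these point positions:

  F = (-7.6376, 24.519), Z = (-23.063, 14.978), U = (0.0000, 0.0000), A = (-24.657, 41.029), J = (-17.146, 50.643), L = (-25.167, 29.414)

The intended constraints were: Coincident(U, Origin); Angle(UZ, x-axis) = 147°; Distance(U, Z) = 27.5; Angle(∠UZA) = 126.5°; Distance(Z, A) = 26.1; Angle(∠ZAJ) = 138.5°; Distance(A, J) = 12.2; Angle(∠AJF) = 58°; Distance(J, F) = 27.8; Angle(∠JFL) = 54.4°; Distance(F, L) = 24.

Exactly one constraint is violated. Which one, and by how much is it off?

Distance(F, L) = 24 — off by 5.80.

U = (0.00, 0.00) ✓; UZ at 147.0° ✓; |UZ| = 27.50 ✓; ∠UZA = 126.5° ✓; |ZA| = 26.10 ✓; ∠ZAJ = 138.5° ✓; |AJ| = 12.20 ✓; ∠AJF = 58.00° ✓; |JF| = 27.80 ✓; ∠JFL = 54.40° ✓; |FL| = 18.20 ✗.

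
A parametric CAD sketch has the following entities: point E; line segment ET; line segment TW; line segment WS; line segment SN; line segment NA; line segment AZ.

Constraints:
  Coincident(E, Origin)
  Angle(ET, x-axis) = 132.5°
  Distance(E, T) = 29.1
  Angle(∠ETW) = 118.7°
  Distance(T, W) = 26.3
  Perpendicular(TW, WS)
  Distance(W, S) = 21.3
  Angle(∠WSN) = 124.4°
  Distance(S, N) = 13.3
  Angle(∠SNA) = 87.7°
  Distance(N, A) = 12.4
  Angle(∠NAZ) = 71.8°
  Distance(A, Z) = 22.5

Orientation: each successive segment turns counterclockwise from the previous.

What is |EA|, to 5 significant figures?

23.830

∠WSN = 124.4° gives SN at -20.600° from the x-axis; with |SN| = 13.3, N = (-27.670, -10.183). ∠SNA = 87.7° gives NA at 71.700° from the x-axis; with |NA| = 12.4, A = (-23.777, 1.5896). Then |EA| = |A − E| = 23.830.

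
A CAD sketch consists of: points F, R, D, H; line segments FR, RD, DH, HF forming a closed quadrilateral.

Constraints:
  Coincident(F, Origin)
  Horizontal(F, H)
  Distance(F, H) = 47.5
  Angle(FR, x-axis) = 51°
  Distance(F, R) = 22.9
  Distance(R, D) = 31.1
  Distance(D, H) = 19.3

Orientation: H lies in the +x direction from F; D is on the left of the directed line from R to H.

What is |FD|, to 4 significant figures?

49.36

F is at the origin; FH is horizontal with |FH| = 47.5 and H in +x, so H = (47.5, 0). FR runs at 51.0° with |FR| = 22.9, so R = (14.41, 17.80). D is determined by |RD| = 31.1 and |DH| = 19.3 together: it lies at the intersection of circle(R, 31.1) and circle(H, 19.3). With |RH| = 37.57, the foot of the radical line on RH is 26.70 from R and the perpendicular offset is √(31.1² − 26.70²) = 15.95. Taking the left-of-RH solution: D = (45.48, 19.19).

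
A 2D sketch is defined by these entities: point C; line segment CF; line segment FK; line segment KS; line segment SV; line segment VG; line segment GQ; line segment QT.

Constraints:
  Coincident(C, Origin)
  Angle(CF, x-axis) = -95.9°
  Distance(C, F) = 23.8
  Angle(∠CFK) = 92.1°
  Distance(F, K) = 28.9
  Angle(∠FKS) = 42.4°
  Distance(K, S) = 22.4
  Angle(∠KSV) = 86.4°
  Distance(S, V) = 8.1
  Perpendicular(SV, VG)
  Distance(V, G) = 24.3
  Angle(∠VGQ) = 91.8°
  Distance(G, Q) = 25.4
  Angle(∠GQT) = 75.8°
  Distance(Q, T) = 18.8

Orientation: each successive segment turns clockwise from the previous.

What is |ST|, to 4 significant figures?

14.86

C is at the origin; CF runs at -95.9° with length 23.8, so F = (-2.446, -23.67). ∠CFK = 92.1° gives FK at 176.2° from the x-axis; with |FK| = 28.9, K = (-31.28, -21.76). ∠FKS = 42.4° gives KS at 38.60° from the x-axis; with |KS| = 22.4, S = (-13.78, -7.784). ∠KSV = 86.4° gives SV at -55.00° from the x-axis; with |SV| = 8.1, V = (-9.131, -14.42). The perpendicularity gives VG at right angles to SV, so VG runs at -145.0°; with |VG| = 24.3, G = (-29.04, -28.36). ∠VGQ = 91.8° gives GQ at 126.8° from the x-axis; with |GQ| = 25.4, Q = (-44.25, -8.018). ∠GQT = 75.8° gives QT at 22.60° from the x-axis; with |QT| = 18.8, T = (-26.90, -0.7934). Then |ST| = |T − S| = 14.86.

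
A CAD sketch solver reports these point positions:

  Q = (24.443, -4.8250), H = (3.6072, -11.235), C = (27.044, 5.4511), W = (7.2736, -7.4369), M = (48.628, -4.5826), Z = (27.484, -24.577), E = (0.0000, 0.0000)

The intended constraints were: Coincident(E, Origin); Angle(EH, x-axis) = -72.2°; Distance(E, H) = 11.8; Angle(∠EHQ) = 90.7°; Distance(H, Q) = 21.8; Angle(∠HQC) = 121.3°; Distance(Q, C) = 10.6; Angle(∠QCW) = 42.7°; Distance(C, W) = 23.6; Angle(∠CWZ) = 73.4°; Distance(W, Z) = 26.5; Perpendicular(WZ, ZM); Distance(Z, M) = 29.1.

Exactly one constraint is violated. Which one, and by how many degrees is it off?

Perpendicular(WZ, ZM) — off by 6.30°.

E = (0.00, 0.00) ✓; EH at -72.20° ✓; |EH| = 11.80 ✓; ∠EHQ = 90.70° ✓; |HQ| = 21.80 ✓; ∠HQC = 121.3° ✓; |QC| = 10.60 ✓; ∠QCW = 42.70° ✓; |CW| = 23.60 ✓; ∠CWZ = 73.40° ✓; |WZ| = 26.50 ✓; ∠(WZ, ZM) = 83.70° ✗; |ZM| = 29.10 ✓.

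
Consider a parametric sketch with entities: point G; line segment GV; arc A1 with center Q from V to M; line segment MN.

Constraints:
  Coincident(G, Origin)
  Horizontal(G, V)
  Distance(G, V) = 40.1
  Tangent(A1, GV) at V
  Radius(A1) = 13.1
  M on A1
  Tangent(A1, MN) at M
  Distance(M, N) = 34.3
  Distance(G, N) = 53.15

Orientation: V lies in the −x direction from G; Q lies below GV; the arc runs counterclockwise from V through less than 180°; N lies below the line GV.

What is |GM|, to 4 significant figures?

54.22

Checks: |QM| = 13.10 ✓; ∠(QM, MN) = 90.00° ✓; |MN| = 34.30 ✓; |GN| = 53.15 ✓.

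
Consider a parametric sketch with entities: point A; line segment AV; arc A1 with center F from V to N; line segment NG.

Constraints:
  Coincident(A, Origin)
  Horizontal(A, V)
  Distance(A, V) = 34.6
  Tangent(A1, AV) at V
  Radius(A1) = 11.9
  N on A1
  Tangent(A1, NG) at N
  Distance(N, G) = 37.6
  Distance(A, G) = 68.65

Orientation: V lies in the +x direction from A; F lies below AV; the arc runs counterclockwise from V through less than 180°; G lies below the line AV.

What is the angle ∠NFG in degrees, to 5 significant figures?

72.438°

Checks: |FN| = 11.90 ✓; ∠(FN, NG) = 90.00° ✓; |NG| = 37.60 ✓; |AG| = 68.65 ✓.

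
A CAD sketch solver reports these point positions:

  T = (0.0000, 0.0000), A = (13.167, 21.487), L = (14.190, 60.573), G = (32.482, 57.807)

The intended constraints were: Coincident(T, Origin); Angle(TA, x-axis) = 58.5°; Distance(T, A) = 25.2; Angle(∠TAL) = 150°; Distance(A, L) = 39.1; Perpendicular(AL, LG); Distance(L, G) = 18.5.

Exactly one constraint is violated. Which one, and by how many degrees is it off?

Perpendicular(AL, LG) — off by 7.10°.

T = (0.00, 0.00) ✓; TA at 58.50° ✓; |TA| = 25.20 ✓; ∠TAL = 150.0° ✓; |AL| = 39.10 ✓; ∠(AL, LG) = 97.10° ✗; |LG| = 18.50 ✓.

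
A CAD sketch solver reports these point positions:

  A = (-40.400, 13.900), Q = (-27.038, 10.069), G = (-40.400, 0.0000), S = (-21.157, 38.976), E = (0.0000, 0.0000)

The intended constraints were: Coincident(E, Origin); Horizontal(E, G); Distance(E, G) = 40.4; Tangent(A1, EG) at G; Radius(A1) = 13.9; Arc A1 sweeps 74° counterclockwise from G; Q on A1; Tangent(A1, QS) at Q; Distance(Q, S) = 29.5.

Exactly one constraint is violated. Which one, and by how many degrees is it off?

Tangent(A1, QS) at Q — off by 4.50°.

E = (0.00, 0.00) ✓; E.y = 0.00, G.y = 0.00 ✓; |EG| = 40.40 ✓; ∠(AG, GE) = 90.00° ✓; |AG| = 13.90 ✓; bearing(A→Q) − bearing(A→G) = 74.00° ✓; |AQ| = 13.90 ✓; ∠(AQ, QS) = 85.50° ✗; |QS| = 29.50 ✓.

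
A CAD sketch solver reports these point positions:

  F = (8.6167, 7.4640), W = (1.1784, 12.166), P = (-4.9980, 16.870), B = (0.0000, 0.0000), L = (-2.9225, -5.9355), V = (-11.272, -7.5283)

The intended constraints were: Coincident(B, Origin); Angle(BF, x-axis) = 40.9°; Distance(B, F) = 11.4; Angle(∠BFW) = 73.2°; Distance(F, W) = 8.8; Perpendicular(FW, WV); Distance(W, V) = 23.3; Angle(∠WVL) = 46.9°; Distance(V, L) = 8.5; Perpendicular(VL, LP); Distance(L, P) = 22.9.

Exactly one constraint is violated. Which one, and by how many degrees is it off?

Perpendicular(VL, LP) — off by 5.60°.

B = (0.00, 0.00) ✓; BF at 40.90° ✓; |BF| = 11.40 ✓; ∠BFW = 73.20° ✓; |FW| = 8.800 ✓; ∠(FW, WV) = 90.00° ✓; |WV| = 23.30 ✓; ∠WVL = 46.90° ✓; |VL| = 8.500 ✓; ∠(VL, LP) = 84.40° ✗; |LP| = 22.90 ✓.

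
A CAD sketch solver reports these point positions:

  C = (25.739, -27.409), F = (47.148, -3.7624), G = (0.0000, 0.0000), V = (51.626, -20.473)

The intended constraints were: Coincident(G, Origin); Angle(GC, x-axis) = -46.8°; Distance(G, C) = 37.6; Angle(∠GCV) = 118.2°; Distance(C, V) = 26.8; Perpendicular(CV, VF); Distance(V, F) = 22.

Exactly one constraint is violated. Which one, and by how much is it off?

Distance(V, F) = 22 — off by 4.70.

G = (0.00, 0.00) ✓; GC at -46.80° ✓; |GC| = 37.60 ✓; ∠GCV = 118.2° ✓; |CV| = 26.80 ✓; ∠(CV, VF) = 90.00° ✓; |VF| = 17.30 ✗.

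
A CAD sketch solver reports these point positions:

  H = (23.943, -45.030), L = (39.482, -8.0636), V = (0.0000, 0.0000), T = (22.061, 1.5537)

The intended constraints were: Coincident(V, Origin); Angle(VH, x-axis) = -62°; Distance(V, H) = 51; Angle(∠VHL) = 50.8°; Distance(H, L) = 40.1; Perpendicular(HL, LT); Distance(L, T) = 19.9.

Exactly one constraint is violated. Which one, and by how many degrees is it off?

Perpendicular(HL, LT) — off by 6.10°.

V = (0.00, 0.00) ✓; VH at -62.00° ✓; |VH| = 51.00 ✓; ∠VHL = 50.80° ✓; |HL| = 40.10 ✓; ∠(HL, LT) = 83.90° ✗; |LT| = 19.90 ✓.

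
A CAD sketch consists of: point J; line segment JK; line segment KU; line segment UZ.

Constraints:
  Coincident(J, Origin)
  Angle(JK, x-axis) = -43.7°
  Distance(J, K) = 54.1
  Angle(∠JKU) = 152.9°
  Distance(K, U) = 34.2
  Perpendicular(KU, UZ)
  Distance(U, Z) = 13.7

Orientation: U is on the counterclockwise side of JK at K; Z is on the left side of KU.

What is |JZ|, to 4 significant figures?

83.08

J is at the origin; JK runs at -43.7° with length 54.1, so K = 54.1·(cos -43.7°, sin -43.7°) = (39.11, -37.38). ∠JKU = 152.9°, so KU runs at -43.7° + (180° − 152.9°) = -16.60° from the x-axis; with |KU| = 34.2, U = K + 34.2·(cos -16.60°, sin -16.60°) = (71.89, -47.15). KU ⟂ UZ; with |UZ| = 13.7 on the left of KU, Z = U + 13.7·(0.2857, 0.9583) = (75.80, -34.02). Then |JZ| = |Z − J| = 83.08.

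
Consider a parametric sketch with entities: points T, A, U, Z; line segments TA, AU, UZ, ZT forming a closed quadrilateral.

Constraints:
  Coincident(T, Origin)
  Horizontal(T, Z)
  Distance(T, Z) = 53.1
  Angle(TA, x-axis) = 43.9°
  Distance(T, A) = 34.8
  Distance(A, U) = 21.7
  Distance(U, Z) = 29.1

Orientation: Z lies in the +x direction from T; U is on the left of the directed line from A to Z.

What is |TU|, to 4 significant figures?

54.33

T is at the origin; T and Z share the same y with |TZ| = 53.1 and Z in +x, so Z = (53.1, 0). TA runs at 43.9° with |TA| = 34.8, so A = (25.08, 24.13). U is determined by |AU| = 21.7 and |UZ| = 29.1 together: it lies at the intersection of circle(A, 21.7) and circle(Z, 29.1). With |AZ| = 36.98, the foot of the radical line on AZ is 13.41 from A and the perpendicular offset is √(21.7² − 13.41²) = 17.06. Taking the left-of-AZ solution: U = (46.37, 28.31).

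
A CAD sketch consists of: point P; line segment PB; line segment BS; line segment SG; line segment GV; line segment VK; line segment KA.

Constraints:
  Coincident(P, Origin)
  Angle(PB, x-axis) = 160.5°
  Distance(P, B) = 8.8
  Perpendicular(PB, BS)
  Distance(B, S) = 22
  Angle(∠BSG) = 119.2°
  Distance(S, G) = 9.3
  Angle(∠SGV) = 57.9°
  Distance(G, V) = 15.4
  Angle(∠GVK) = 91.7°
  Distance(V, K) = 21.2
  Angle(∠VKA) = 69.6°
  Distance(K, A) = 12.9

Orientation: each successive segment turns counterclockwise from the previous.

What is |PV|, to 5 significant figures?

11.252

P is at the origin; PB runs at 160.5° with length 8.8, so B = (-8.2952, 2.9375). PB ⟂ BS, so BS runs at -109.50°; with |BS| = 22.0, S = (-15.639, -17.801). ∠BSG = 119.2° gives SG at -48.700° from the x-axis; with |SG| = 9.3, G = (-9.5010, -24.787). ∠SGV = 57.9° gives GV at 73.400° from the x-axis; with |GV| = 15.4, V = (-5.1014, -10.029). Then |PV| = |V − P| = 11.252.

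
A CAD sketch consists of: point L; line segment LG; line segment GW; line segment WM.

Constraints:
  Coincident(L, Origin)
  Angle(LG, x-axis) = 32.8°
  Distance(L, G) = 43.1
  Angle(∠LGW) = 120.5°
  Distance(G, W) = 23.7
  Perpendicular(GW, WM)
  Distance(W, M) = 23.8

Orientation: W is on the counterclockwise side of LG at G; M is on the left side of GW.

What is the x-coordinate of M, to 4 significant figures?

11.50

∠LGW = 120.5°, so GW runs at 32.8° + (180° − 120.5°) = 92.30° from the x-axis; with |GW| = 23.7, W = G + 23.7·(cos 92.30°, sin 92.30°) = (35.28, 47.03). GW ⟂ WM; with |WM| = 23.8 on the left of GW, M = W + 23.8·(-0.9992, -0.04013) = (11.50, 46.07). So M.x = 11.50.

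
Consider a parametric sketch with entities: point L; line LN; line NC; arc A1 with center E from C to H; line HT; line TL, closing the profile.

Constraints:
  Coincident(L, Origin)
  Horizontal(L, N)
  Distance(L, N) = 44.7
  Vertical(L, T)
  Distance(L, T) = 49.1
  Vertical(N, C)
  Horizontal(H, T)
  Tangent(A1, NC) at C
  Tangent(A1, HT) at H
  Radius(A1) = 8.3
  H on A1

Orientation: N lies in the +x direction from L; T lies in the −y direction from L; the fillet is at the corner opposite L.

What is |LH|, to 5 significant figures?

61.121

The virtual corner opposite L is at (44.700, -49.100). Since A1 is tangent to NC there, EC ⟂ NC and the tangent condition forces EH to be normal to HT, with radius 8.3, so the center E sits 8.3 in from both sides at E = (36.400, -40.800). That places the tangent points at C = (44.700, -40.800) on NC and H = (36.400, -49.100) on HT. Then |LH| = |H − L| = 61.121.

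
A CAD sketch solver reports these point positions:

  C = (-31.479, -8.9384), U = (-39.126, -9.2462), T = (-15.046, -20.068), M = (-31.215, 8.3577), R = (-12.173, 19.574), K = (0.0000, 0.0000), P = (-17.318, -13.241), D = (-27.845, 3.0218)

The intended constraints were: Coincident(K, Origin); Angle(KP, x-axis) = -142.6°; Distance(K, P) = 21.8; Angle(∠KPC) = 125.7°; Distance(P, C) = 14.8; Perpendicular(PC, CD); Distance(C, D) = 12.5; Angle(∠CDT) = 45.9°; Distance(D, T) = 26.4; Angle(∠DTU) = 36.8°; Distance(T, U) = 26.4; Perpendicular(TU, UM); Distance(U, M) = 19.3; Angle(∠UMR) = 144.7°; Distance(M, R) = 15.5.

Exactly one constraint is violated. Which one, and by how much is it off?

Distance(M, R) = 15.5 — off by 6.60.

K = (0.00, 0.00) ✓; KP at -142.6° ✓; |KP| = 21.80 ✓; ∠KPC = 125.7° ✓; |PC| = 14.80 ✓; ∠(PC, CD) = 90.00° ✓; |CD| = 12.50 ✓; ∠CDT = 45.90° ✓; |DT| = 26.40 ✓; ∠DTU = 36.80° ✓; |TU| = 26.40 ✓; ∠(TU, UM) = 90.00° ✓; |UM| = 19.30 ✓; ∠UMR = 144.7° ✓; |MR| = 22.10 ✗.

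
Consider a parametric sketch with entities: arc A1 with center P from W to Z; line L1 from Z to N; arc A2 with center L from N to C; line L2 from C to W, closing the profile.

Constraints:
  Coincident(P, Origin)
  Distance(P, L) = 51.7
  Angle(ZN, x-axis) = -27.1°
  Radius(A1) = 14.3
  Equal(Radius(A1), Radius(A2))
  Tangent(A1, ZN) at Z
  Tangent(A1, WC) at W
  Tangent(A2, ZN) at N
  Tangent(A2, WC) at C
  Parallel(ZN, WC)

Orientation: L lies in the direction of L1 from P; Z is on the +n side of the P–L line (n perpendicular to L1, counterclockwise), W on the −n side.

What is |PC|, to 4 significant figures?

53.64

The slot axis is L1's direction at -27.1°, so u = (cos -27.1°, sin -27.1°) = (0.8902, -0.4555) and n = (−sin -27.1°, cos -27.1°) = (0.4555, 0.8902). P is at the origin and L lies 51.7 along u from P, so L = 51.7·u = (46.02, -23.55). Tangency of A1 to both parallel lines with radius 14.3 puts Z and W at P ± 14.3·n: Z = (6.514, 12.73), W = (-6.514, -12.73). Equal radii place N and C the same way about L: N = L + 14.3·n = (52.54, -10.82), C = L − 14.3·n = (39.51, -36.28). Then |PC| = |C − P| = 53.64.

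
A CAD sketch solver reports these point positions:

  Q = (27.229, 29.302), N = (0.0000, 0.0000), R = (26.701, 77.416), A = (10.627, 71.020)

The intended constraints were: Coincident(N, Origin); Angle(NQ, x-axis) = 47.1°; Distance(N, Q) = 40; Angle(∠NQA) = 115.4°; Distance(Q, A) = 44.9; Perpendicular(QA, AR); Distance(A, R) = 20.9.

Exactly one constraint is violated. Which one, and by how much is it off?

Distance(A, R) = 20.9 — off by 3.60.

N = (0.00, 0.00) ✓; NQ at 47.10° ✓; |NQ| = 40.00 ✓; ∠NQA = 115.4° ✓; |QA| = 44.90 ✓; ∠(QA, AR) = 90.00° ✓; |AR| = 17.30 ✗.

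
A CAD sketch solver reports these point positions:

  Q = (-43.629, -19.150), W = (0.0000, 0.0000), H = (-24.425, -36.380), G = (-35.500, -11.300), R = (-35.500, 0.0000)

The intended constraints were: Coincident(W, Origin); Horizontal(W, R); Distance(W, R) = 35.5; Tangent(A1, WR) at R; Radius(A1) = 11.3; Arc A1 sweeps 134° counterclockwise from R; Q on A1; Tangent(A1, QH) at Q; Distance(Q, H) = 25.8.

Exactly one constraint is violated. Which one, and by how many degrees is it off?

Tangent(A1, QH) at Q — off by 4.10°.

W = (0.00, 0.00) ✓; W.y = 0.00, R.y = 0.00 ✓; |WR| = 35.50 ✓; ∠(GR, RW) = 90.00° ✓; |GR| = 11.30 ✓; bearing(G→Q) − bearing(G→R) = 134.0° ✓; |GQ| = 11.30 ✓; ∠(GQ, QH) = 85.90° ✗; |QH| = 25.80 ✓.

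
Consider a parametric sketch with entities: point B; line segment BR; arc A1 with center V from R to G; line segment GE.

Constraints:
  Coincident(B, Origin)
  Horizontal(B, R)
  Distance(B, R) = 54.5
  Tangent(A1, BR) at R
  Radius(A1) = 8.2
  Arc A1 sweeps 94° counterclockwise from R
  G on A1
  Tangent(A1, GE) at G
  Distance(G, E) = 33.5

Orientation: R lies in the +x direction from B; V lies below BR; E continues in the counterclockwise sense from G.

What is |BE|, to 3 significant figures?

64.4

B is at the origin; BR is horizontal with |BR| = 54.5 and R on the +x side, so R = (54.5, 0.00). Tangency of A1 to BR means the radius VR is perpendicular to BR, so V = R + (0, -8.2) = (54.5, -8.20). On A1, R sits at bearing 90° from V; a 94° counterclockwise sweep puts G at bearing 184°, so G = V + 8.2·(cos 184°, sin 184°) = (46.3, -8.77). A1 meets GE tangentially, so VG is at right angles to GE, so GE runs along (−sin 184°, cos 184°); with |GE| = 33.5, E = (48.7, -42.2). Then |BE| = |E − B| = 64.4.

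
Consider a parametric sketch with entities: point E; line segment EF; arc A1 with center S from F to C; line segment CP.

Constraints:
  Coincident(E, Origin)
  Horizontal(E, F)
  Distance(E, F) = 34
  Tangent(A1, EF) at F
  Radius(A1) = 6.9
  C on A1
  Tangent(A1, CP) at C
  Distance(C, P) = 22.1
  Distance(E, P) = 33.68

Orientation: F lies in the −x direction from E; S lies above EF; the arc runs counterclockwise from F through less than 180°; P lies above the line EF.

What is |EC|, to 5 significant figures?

27.823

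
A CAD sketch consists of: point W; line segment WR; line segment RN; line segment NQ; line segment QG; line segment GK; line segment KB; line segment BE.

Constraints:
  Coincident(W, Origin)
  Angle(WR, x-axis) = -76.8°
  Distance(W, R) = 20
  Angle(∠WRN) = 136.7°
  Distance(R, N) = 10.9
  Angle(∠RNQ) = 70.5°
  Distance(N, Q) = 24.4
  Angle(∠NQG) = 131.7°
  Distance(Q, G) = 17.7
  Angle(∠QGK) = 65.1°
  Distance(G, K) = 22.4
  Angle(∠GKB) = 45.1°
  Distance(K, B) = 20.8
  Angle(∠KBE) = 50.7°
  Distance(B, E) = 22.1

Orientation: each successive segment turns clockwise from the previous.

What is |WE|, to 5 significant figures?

11.825

∠GKB = 45.1° gives KB at -167.70° from the x-axis; with |KB| = 20.8, B = (-15.775, -9.3535). ∠KBE = 50.7° gives BE at 63.000° from the x-axis; with |BE| = 22.1, E = (-5.7415, 10.338). Then |WE| = |E − W| = 11.825.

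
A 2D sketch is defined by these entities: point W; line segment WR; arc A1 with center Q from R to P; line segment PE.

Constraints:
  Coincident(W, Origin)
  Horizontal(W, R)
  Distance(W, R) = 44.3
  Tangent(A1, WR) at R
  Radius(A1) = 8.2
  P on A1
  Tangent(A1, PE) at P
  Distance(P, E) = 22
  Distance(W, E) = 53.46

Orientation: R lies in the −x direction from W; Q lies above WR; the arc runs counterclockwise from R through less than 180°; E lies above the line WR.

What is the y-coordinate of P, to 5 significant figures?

10.663

Checks: |QP| = 8.200 ✓; ∠(QP, PE) = 90.00° ✓; |PE| = 22.00 ✓; |WE| = 53.46 ✓.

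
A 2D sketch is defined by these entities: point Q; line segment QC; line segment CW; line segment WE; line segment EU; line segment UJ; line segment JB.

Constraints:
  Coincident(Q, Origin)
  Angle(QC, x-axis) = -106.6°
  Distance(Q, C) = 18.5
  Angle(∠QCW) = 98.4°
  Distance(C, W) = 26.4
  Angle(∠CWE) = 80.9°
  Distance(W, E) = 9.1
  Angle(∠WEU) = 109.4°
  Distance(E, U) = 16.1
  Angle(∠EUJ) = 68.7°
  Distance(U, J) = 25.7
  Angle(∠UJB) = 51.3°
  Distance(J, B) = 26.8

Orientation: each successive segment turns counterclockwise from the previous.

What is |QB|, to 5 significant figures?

35.863

Q is at the origin; QC runs at -106.6° with length 18.5, so C = (-5.2852, -17.729). ∠QCW = 98.4° gives CW at -25.000° from the x-axis; with |CW| = 26.4, W = (18.641, -28.886). ∠CWE = 80.9° gives WE at 74.100° from the x-axis; with |WE| = 9.1, E = (21.134, -20.134). ∠WEU = 109.4° gives EU at 144.70° from the x-axis; with |EU| = 16.1, U = (7.9945, -10.831). ∠EUJ = 68.7° gives UJ at -104.00° from the x-axis; with |UJ| = 25.7, J = (1.7771, -35.767). ∠UJB = 51.3° gives JB at 24.700° from the x-axis; with |JB| = 26.8, B = (26.125, -24.568). Then |QB| = |B − Q| = 35.863.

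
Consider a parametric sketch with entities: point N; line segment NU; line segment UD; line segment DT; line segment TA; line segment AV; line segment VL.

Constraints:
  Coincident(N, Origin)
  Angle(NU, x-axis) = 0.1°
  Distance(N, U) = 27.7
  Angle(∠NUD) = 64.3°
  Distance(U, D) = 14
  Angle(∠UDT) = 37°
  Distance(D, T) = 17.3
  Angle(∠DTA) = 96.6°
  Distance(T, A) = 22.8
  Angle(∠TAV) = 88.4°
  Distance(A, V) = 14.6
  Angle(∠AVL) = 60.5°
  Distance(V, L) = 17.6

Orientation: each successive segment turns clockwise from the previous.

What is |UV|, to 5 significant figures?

16.548

N is at the origin; NU runs at 0.1° with length 27.7, so U = (27.700, 0.048346). ∠NUD = 64.3° gives UD at -115.60° from the x-axis; with |UD| = 14.0, D = (21.651, -12.577). ∠UDT = 37.0° gives DT at 101.40° from the x-axis; with |DT| = 17.3, T = (18.231, 4.3814). ∠DTA = 96.6° gives TA at 18.000° from the x-axis; with |TA| = 22.8, A = (39.915, 11.427). ∠TAV = 88.4° gives AV at -73.600° from the x-axis; with |AV| = 14.6, V = (44.038, -2.5790). Then |UV| = |V − U| = 16.548.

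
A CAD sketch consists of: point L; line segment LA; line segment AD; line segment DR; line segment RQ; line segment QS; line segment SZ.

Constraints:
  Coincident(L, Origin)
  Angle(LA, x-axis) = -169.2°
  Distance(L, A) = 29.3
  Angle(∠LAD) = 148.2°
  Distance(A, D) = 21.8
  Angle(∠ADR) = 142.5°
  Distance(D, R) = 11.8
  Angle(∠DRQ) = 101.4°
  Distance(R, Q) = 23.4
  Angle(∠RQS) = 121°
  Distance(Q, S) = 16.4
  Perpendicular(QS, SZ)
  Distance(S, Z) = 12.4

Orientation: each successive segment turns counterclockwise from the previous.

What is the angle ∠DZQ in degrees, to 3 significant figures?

75.4°

L is at the origin; LA runs at -169.2° with length 29.3, so A = (-28.8, -5.49). ∠LAD = 148.2° gives AD at -137° from the x-axis; with |AD| = 21.8, D = (-44.8, -20.2). ∠ADR = 142.5° gives DR at -99.9° from the x-axis; with |DR| = 11.8, R = (-46.9, -31.9). ∠DRQ = 101.4° gives RQ at -21.3° from the x-axis; with |RQ| = 23.4, Q = (-25.1, -40.4). ∠RQS = 121.0° gives QS at 37.7° from the x-axis; with |QS| = 16.4, S = (-12.1, -30.3). QS is perpendicular to SZ, so SZ runs at 128°; with |SZ| = 12.4, Z = (-19.7, -20.5). Then cos ∠DZQ = ZD·ZQ / (|ZD||ZQ|), giving 75.4°.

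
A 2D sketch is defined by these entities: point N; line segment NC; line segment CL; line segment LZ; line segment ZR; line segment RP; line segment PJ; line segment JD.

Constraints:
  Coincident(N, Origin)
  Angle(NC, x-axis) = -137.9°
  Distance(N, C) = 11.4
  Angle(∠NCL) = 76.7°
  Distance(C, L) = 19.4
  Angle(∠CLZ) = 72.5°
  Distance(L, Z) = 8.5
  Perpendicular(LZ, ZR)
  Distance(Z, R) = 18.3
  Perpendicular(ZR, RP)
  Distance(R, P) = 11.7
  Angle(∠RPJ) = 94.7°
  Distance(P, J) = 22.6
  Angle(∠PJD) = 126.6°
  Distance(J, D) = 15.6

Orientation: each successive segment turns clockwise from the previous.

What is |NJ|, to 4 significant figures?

26.70

The perpendicularity gives RP at right angles to ZR, so RP runs at -168.7°; with |RP| = 11.7, P = (-17.36, -9.215). ∠RPJ = 94.7° gives PJ at 106.0° from the x-axis; with |PJ| = 22.6, J = (-23.59, 12.51). Then |NJ| = |J − N| = 26.70.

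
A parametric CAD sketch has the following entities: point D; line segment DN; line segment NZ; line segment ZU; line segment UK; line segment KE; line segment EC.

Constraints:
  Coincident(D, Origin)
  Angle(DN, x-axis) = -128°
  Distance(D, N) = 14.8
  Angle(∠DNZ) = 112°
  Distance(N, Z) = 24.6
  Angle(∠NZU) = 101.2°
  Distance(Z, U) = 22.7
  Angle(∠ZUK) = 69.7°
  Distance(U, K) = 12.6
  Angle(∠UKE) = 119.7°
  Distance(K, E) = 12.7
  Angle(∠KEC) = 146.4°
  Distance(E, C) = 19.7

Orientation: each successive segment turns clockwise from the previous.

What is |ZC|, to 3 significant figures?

13.5

D is at the origin; DN runs at -128.0° with length 14.8, so N = (-9.11, -11.7). ∠DNZ = 112.0° gives NZ at 164° from the x-axis; with |NZ| = 24.6, Z = (-32.8, -4.88). ∠NZU = 101.2° gives ZU at 85.2° from the x-axis; with |ZU| = 22.7, U = (-30.9, 17.7). ∠ZUK = 69.7° gives UK at -25.1° from the x-axis; with |UK| = 12.6, K = (-19.4, 12.4). ∠UKE = 119.7° gives KE at -85.4° from the x-axis; with |KE| = 12.7, E = (-18.4, -0.265). ∠KEC = 146.4° gives EC at -119° from the x-axis; with |EC| = 19.7, C = (-28.0, -17.5). Then |ZC| = |C − Z| = 13.5.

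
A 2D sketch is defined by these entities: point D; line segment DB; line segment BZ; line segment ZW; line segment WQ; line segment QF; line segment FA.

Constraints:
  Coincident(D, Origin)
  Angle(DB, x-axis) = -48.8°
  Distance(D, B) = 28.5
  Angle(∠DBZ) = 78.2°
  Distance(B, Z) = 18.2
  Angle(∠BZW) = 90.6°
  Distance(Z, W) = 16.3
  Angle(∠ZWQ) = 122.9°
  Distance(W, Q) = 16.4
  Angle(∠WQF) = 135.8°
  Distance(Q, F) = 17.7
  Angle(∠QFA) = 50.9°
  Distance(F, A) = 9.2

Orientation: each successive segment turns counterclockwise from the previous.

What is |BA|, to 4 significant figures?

17.09

D is at the origin; DB runs at -48.8° with length 28.5, so B = (18.77, -21.44). ∠DBZ = 78.2° gives BZ at 53.00° from the x-axis; with |BZ| = 18.2, Z = (29.73, -6.909). ∠BZW = 90.6° gives ZW at 142.4° from the x-axis; with |ZW| = 16.3, W = (16.81, 3.037). ∠ZWQ = 122.9° gives WQ at -160.5° from the x-axis; with |WQ| = 16.4, Q = (1.352, -2.438). ∠WQF = 135.8° gives QF at -116.3° from the x-axis; with |QF| = 17.7, F = (-6.490, -18.31). ∠QFA = 50.9° gives FA at 12.80° from the x-axis; with |FA| = 9.2, A = (2.481, -16.27). Then |BA| = |A − B| = 17.09.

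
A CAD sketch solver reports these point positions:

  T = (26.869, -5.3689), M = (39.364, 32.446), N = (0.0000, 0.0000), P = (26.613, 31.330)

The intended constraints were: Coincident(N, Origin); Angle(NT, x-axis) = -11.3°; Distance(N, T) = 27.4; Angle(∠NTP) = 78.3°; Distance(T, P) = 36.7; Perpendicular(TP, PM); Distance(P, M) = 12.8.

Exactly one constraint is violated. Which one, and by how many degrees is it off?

Perpendicular(TP, PM) — off by 4.60°.

N = (0.00, 0.00) ✓; NT at -11.30° ✓; |NT| = 27.40 ✓; ∠NTP = 78.30° ✓; |TP| = 36.70 ✓; ∠(TP, PM) = 85.40° ✗; |PM| = 12.80 ✓.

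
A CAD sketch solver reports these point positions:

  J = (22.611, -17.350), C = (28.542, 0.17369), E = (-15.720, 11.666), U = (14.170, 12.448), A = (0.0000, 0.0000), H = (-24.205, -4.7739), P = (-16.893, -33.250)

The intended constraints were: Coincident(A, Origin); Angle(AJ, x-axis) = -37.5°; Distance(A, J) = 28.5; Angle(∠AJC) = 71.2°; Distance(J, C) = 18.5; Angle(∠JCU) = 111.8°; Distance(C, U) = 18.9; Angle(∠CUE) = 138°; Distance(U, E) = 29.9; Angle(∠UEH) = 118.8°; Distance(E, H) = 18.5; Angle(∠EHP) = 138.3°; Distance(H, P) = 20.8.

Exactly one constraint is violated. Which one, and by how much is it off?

Distance(H, P) = 20.8 — off by 8.60.

A = (0.00, 0.00) ✓; AJ at -37.50° ✓; |AJ| = 28.50 ✓; ∠AJC = 71.20° ✓; |JC| = 18.50 ✓; ∠JCU = 111.8° ✓; |CU| = 18.90 ✓; ∠CUE = 138.0° ✓; |UE| = 29.90 ✓; ∠UEH = 118.8° ✓; |EH| = 18.50 ✓; ∠EHP = 138.3° ✓; |HP| = 29.40 ✗.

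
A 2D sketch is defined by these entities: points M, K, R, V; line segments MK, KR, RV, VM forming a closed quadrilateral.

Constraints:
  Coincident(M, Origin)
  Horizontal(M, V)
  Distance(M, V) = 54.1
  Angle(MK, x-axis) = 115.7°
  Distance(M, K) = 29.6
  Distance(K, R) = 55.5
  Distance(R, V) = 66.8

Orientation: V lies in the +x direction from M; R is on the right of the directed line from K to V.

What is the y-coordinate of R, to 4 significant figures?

-28.45

M is at the origin; M and V share the same y with |MV| = 54.1 and V in +x, so V = (54.1, 0). MK runs at 115.7° with |MK| = 29.6, so K = (-12.84, 26.67). R is determined by |KR| = 55.5 and |RV| = 66.8 together: it lies at the intersection of circle(K, 55.5) and circle(V, 66.8). With |KV| = 72.05, the foot of the radical line on KV is 26.44 from K and the perpendicular offset is √(55.5² − 26.44²) = 48.80. Taking the right-of-KV solution: R = (-6.340, -28.45).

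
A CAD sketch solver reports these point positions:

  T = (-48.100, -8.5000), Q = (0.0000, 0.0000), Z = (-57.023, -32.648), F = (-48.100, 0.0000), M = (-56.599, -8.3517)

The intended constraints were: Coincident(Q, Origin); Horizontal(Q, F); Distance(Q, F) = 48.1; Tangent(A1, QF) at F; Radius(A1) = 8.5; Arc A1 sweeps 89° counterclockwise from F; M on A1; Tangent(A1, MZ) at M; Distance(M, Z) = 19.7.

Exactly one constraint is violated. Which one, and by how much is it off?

Distance(M, Z) = 19.7 — off by 4.60.

Q = (0.00, 0.00) ✓; Q.y = 0.00, F.y = 0.00 ✓; |QF| = 48.10 ✓; ∠(TF, FQ) = 90.00° ✓; |TF| = 8.500 ✓; bearing(T→M) − bearing(T→F) = 89.00° ✓; |TM| = 8.500 ✓; ∠(TM, MZ) = 90.00° ✓; |MZ| = 24.30 ✗.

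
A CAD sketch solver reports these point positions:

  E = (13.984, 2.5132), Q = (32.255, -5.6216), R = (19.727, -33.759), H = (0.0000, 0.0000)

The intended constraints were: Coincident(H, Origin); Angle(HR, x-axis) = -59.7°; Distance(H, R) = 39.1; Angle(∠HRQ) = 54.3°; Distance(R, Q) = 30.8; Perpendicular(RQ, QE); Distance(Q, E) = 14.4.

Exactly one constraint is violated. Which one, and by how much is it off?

Distance(Q, E) = 14.4 — off by 5.60.

H = (0.00, 0.00) ✓; HR at -59.70° ✓; |HR| = 39.10 ✓; ∠HRQ = 54.30° ✓; |RQ| = 30.80 ✓; ∠(RQ, QE) = 90.00° ✓; |QE| = 20.00 ✗.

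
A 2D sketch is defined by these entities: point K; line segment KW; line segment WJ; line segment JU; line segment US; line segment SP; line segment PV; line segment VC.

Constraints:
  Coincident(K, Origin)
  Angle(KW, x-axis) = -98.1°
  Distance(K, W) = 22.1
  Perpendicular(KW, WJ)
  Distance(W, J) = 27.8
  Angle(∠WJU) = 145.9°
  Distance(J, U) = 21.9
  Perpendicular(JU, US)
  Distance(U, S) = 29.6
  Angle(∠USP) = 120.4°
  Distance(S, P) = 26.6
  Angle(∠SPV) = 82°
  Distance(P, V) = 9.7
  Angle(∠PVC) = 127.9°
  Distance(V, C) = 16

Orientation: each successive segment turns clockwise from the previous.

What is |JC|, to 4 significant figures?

20.44

∠SPV = 82.0° gives PV at -109.8° from the x-axis; with |PV| = 9.7, V = (-4.225, 4.110). ∠PVC = 127.9° gives VC at -161.9° from the x-axis; with |VC| = 16.0, C = (-19.43, -0.8609). Then |JC| = |C − J| = 20.44.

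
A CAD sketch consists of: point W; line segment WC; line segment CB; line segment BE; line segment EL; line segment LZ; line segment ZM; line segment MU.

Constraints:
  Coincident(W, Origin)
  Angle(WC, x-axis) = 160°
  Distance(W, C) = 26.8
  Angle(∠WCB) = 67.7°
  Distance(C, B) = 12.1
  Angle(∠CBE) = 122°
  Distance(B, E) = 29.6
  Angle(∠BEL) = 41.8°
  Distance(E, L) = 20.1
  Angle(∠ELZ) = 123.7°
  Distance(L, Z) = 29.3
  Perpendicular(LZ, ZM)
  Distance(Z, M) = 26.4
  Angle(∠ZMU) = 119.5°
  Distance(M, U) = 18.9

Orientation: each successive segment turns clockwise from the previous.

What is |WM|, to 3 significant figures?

43.7

W is at the origin; WC runs at 160.0° with length 26.8, so C = (-25.2, 9.17). ∠WCB = 67.7° gives CB at 47.7° from the x-axis; with |CB| = 12.1, B = (-17.0, 18.1). ∠CBE = 122.0° gives BE at -10.3° from the x-axis; with |BE| = 29.6, E = (12.1, 12.8). ∠BEL = 41.8° gives EL at -148° from the x-axis; with |EL| = 20.1, L = (-5.06, 2.32). ∠ELZ = 123.7° gives LZ at 155° from the x-axis; with |LZ| = 29.3, Z = (-31.7, 14.6). LZ is perpendicular to ZM, so ZM runs at 65.2°; with |ZM| = 26.4, M = (-20.6, 38.6). Then |WM| = |M − W| = 43.7.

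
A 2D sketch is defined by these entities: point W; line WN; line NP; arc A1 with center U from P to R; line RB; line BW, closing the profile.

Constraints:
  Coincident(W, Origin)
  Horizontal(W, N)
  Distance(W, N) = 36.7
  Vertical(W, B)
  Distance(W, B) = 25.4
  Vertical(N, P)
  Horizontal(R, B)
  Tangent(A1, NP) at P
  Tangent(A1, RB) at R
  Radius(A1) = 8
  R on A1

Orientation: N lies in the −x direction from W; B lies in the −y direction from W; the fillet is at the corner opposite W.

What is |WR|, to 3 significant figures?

38.3

The virtual corner opposite W is at (-36.7, -25.4). Tangency of A1 to NP means the radius UP is perpendicular to NP and the tangent condition forces UR to be normal to RB, with radius 8.0, so the center U sits 8.0 in from both sides at U = (-28.7, -17.4). That places the tangent points at P = (-36.7, -17.4) on NP and R = (-28.7, -25.4) on RB. Then |WR| = |R − W| = 38.3.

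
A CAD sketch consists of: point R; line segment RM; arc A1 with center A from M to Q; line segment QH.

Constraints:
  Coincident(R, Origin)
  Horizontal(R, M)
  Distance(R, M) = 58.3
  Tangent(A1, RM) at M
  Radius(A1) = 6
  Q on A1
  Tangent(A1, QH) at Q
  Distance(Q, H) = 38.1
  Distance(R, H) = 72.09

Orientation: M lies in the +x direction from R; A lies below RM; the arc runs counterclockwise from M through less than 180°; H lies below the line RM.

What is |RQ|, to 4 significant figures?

52.76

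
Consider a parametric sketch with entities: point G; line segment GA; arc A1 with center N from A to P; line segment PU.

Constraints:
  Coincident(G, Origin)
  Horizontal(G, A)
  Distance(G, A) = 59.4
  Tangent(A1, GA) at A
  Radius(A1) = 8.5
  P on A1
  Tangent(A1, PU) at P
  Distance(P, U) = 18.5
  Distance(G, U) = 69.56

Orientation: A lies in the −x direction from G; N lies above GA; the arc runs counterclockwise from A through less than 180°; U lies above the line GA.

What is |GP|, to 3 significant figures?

54.3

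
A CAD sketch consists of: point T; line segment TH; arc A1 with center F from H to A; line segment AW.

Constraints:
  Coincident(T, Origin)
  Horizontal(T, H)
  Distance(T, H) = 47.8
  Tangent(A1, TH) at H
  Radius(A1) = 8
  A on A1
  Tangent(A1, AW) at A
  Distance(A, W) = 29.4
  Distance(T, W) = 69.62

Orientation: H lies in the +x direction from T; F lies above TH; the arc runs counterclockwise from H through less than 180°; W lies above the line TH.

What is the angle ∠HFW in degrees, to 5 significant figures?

157.39°

Checks: ∠(FH, HT) = 90.00° ✓; |FH| = 8.000 ✓; |FA| = 8.000 ✓; ∠(FA, AW) = 90.00° ✓; |AW| = 29.40 ✓; |TW| = 69.62 ✓.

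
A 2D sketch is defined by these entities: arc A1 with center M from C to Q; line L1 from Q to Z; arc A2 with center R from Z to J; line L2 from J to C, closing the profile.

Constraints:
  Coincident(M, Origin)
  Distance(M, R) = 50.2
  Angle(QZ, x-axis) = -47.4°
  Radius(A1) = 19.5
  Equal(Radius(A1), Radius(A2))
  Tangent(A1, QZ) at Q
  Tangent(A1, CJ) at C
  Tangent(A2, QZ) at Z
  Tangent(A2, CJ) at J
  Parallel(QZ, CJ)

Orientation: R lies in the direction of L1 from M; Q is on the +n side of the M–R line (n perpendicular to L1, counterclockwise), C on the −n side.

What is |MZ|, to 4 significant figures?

53.85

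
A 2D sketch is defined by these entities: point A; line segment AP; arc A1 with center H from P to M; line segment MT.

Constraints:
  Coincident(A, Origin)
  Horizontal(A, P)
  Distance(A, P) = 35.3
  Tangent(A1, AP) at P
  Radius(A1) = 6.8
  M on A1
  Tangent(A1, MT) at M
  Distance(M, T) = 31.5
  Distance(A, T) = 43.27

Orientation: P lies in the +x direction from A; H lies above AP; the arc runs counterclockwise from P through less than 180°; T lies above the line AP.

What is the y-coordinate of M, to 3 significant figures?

10.7

A is at the origin; AP is horizontal with |AP| = 35.3 and P on the +x side, so P = (35.3, 0.00). Since A1 is tangent to AP there, HP ⟂ AP, so H = P + (0, 6.8) = (35.3, 6.80). Since HM ⟂ MT (tangency), |HT| = √(6.8² + 31.5²) = 32.2 regardless of where M sits on A1. So T lies on both circle(A, 43.27) and circle(H, 32.2); the above-AP intersection is T = (23.1, 36.6). M is the foot of the tangent from T: M = (40.9, 10.7).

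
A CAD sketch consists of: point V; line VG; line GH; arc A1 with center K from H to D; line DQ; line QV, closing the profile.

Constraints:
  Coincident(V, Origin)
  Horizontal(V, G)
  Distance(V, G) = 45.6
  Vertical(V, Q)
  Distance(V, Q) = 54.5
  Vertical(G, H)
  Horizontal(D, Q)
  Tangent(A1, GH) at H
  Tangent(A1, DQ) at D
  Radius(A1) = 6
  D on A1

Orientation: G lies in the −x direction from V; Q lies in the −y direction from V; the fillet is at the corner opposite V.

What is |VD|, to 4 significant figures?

67.37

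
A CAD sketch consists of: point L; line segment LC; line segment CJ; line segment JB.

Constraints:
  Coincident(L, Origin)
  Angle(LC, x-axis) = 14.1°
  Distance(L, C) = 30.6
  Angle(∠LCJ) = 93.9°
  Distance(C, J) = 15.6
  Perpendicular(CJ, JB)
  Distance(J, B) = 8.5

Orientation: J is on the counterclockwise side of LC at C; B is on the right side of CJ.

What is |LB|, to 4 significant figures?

42.85

L is at the origin; LC runs at 14.1° with length 30.6, so C = 30.6·(cos 14.1°, sin 14.1°) = (29.68, 7.455). ∠LCJ = 93.9°, so CJ runs at 14.1° + (180° − 93.9°) = 100.2° from the x-axis; with |CJ| = 15.6, J = C + 15.6·(cos 100.2°, sin 100.2°) = (26.92, 22.81). The perpendicularity gives JB at right angles to CJ; with |JB| = 8.5 on the right of CJ, B = J + 8.5·(0.9842, 0.1771) = (35.28, 24.31). Then |LB| = |B − L| = 42.85.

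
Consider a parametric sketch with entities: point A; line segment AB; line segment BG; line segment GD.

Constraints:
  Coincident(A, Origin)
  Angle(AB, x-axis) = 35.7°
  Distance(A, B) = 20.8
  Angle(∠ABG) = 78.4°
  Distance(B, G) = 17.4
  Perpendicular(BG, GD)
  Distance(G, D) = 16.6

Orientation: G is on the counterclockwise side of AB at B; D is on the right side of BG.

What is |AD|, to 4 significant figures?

39.27

A is at the origin; AB runs at 35.7° with length 20.8, so B = 20.8·(cos 35.7°, sin 35.7°) = (16.89, 12.14). ∠ABG = 78.4°, so BG runs at 35.7° + (180° − 78.4°) = 137.3° from the x-axis; with |BG| = 17.4, G = B + 17.4·(cos 137.3°, sin 137.3°) = (4.104, 23.94). The perpendicularity gives GD at right angles to BG; with |GD| = 16.6 on the right of BG, D = G + 16.6·(0.6782, 0.7349) = (15.36, 36.14). Then |AD| = |D − A| = 39.27.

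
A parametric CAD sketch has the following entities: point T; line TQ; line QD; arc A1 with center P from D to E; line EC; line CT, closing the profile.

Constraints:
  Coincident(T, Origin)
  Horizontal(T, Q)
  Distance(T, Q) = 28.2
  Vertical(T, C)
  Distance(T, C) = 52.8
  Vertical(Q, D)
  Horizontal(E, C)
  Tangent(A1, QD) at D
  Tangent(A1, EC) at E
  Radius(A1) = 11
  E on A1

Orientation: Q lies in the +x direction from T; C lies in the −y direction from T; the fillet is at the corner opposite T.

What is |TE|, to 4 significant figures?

55.53

T is at the origin; TQ is horizontal with |TQ| = 28.2 and Q on the +x side, so Q = (28.20, 0.000). T and C share the same x with |TC| = 52.8 and C on the −y side, so C = (0.000, -52.80). The virtual corner opposite T is at (28.20, -52.80). A1 meets QD tangentially, so PD is at right angles to QD and A1 meets EC tangentially, so PE is at right angles to EC, with radius 11.0, so the center P sits 11.0 in from both sides at P = (17.20, -41.80). That places the tangent points at D = (28.20, -41.80) on QD and E = (17.20, -52.80) on EC. Then |TE| = |E − T| = 55.53.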